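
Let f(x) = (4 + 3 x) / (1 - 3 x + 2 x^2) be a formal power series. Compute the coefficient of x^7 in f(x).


Write f(x) = sum_{k>=0} a_k x^k. Multiplying both sides by 1 - 3 x + 2 x^2 gives
(1 - 3 x + 2 x^2) sum_{k>=0} a_k x^k = 4 + 3 x.
Matching coefficients:
 x^0: a_0 = 4
 x^1: a_1 - 3 a_0 = 3  =>  a_1 = 3*4 + 3 = 15
 x^k (k >= 2): a_k = 3 a_{k-1} - 2 a_{k-2}.
Iterating: a_2 = 37, a_3 = 81, a_4 = 169, a_5 = 345, a_6 = 697, a_7 = 1401.
So the coefficient of x^7 is 1401.

1401


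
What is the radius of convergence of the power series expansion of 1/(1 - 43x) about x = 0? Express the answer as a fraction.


Expanding 1/(1 - 43x) = sum_{k>=0} 43^k x^k, the series converges when |43x| < 1, i.e., |x| < 1/43.
So the radius of convergence is 1/43 = 1/43.

1/43


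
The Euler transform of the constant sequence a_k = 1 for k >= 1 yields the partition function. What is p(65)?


The Euler transform converts the sequence a_k = 1 into the number of integer partitions.
Using the recurrence or dynamic programming:
p(65) = 2012558

2012558


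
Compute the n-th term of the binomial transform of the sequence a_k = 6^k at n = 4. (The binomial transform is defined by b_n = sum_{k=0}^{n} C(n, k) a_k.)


With a_k = 6^k, b_n = sum_{k=0}^{n} C(n, k) 6^k = (1 + 6)^n by the binomial theorem.
For n = 4: (1 + 6)^4 = 7^4 = 2401.

2401


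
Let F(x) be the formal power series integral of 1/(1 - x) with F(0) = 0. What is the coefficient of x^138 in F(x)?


1/(1 - x) = sum_{k>=0} x^k. Integrating termwise and using F(0) = 0 gives
F(x) = sum_{k>=0} x^(k+1) / (k+1) = sum_{m>=1} x^m / m = -ln(1 - x).
So the coefficient of x^138 is 1/138 = 1/138.

1/138


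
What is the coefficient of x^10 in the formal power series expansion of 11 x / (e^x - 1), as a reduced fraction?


The exponential generating function for Bernoulli numbers is
x / (e^x - 1) = sum_{k>=0} B_k x^k / k!.
So the coefficient of x^10 in 11 x / (e^x - 1) is 11 B_10 / 10!.
Computing: B_10 = 5/66, 10! = 3628800, giving
11 * 5/66 / 3628800 = 1/4354560.

1/4354560


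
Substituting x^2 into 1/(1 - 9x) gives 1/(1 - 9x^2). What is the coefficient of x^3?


Since 1/(1 - 9x^2) only has even powers of x,
the coefficient of x^3 (odd) is 0.

0


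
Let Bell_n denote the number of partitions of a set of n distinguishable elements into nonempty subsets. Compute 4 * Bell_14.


Bell_14 can be computed from the Bell triangle or from Dobinski's identity Bell_n = (1/e) * sum_{k>=0} k^n / k!.
Computing Bell_14 = 190899322.
Then 4 * 190899322 = 763597288.

763597288


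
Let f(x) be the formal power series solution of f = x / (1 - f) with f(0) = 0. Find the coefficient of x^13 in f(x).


Apply Lagrange inversion: f = x * phi(f) with phi(t) = 1/(1 - t), so
[x^n] f = (1/n) [t^(n-1)] phi(t)^n = (1/n) [t^(n-1)] (1 - t)^(-n) = (1/n) C(2n - 2, n - 1) = C_{n-1}.
For n = 13: C_12 = C(24, 12) / 13 = 2704156/13 = 208012 = 208012.

208012


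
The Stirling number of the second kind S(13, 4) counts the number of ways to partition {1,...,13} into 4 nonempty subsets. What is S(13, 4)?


Using the explicit formula S(n,k) = (1/k!) sum_{j=0}^{k} (-1)^(k-j) C(k,j) j^n:
S(13, 4) = 2532530
Equivalently, S(n,k) is n! times the coefficient of x^n in the EGF (e^x - 1)^k / k!.

2532530


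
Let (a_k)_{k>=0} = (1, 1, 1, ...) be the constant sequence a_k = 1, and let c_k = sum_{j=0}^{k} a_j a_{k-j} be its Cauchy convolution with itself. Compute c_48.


Since a_j = 1 for all j >= 0, the convolution sum becomes
c_k = sum_{j=0}^{k} 1 * 1 = 1 * (k + 1).
Equivalently, the generating function of (a_k) is 1/(1 - x) and its square is 1/(1 - x)^2 = sum_{k>=0} 1(k + 1) x^k.
For k = 48: 1 * 49 = 49.

49


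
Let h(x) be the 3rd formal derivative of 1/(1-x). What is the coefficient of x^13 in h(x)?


Differentiating 3 times: d^3/dx^3 [1/(1-x)] = 3!/(1-x)^4.
The expansion 1/(1-x)^4 = sum_{k>=0} C(k+3, 3) x^k, so the coefficient of x^n in 3!/(1-x)^4 is 3! * C(n+3, 3).
For n = 13: 6 * C(16, 3) = 6 * 560 = 3360

3360


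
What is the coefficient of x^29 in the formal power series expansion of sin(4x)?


The Maclaurin series is sin(t) = sum_{k>=0} (-1)^k t^(2k+1) / (2k+1)!, so substituting t = 4x, only odd powers of x are nonzero, with coefficient of x^(2k+1) equal to (-1)^k 4^(2k+1) / (2k+1)!.
Write 29 = 2*14 + 1, giving the coefficient (-1)^14 * 4^29 / 29! = 288230376151711744/8841761993739701954543616000000 = 8589934592/263505041412702261046875.

8589934592/263505041412702261046875


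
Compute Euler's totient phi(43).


phi(n) counts integers in [1, n] coprime to n. Using the multiplicative formula phi(n) = n * prod_{p | n} (1 - 1/p):
43 = 43, so
phi(43) = 43 * (1 - 1/43) = 42.

42


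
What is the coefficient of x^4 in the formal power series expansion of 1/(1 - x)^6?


The negative binomial / multiset identity is
1/(1 - x)^r = sum_{k>=0} C(k + r - 1, r - 1) x^k.
Here r = 6 and k = 4, so the coefficient is
C(4 + 5, 5) = C(9, 5)
= 126

126


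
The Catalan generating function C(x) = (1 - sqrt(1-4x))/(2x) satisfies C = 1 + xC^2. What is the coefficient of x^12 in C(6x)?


Substituting x -> 6x scales the n-th coefficient by 6^n, so [x^12] C(6x) = 6^12 * C_12.
C_12 = C(2*12, 12)/(13) = 2704156/13 = 208012.
So 6^12 * 208012 = 2176782336 * 208012 = 452796847276032.

452796847276032


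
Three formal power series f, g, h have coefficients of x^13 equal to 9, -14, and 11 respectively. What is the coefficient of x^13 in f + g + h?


Series addition is componentwise:
9 + -14 + 11
= 6

6


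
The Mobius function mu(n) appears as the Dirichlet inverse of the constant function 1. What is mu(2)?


2 = 2 (all distinct primes).
mu(2) = (-1)^1 = -1

-1


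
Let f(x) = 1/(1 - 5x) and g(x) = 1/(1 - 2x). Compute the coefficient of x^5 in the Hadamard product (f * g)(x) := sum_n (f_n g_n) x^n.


f has coefficients f_k = 5^k and g has coefficients g_k = 2^k, so the Hadamard product has coefficient (f*g)_k = 5^k * 2^k = 10^k.
For k = 5: 10^5 = 100000.

100000


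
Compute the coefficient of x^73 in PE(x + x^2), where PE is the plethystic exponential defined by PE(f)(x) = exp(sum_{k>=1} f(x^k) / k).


With f(x) = x + x^2, the exponent is sum_{k>=1} (x^k + x^(2k)) / k = -ln(1 - x) - ln(1 - x^2). Exponentiating:
PE(x + x^2) = 1 / ((1 - x)(1 - x^2)).
This is the generating function for partitions of n into parts of size 1 or 2. The number of 2's can be any j in 0..36, and the rest are 1's, so
[x^73] = floor(73/2) + 1 = 37.

37


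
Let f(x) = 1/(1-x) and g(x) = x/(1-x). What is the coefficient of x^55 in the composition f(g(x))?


First simplify the composition: f(g(x)) = 1/(1 - x/(1-x)) = (1-x)/((1-x) - x) = (1-x)/(1-2x).
Now extract the coefficient. Write (1-x)/(1-2x) = 1/(1-2x) - x/(1-2x).
The coefficient of x^n in 1/(1-2x) is 2^n, and in x/(1-2x) is 2^(n-1) (for n >= 1).
So the coefficient of x^55 is 2^55 - 2^54 = 36028797018963968 - 18014398509481984 = 18014398509481984.

18014398509481984


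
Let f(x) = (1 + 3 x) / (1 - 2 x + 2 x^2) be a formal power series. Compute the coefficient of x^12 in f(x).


Write f(x) = sum_{k>=0} a_k x^k. Multiplying both sides by 1 - 2 x + 2 x^2 gives
(1 - 2 x + 2 x^2) sum_{k>=0} a_k x^k = 1 + 3 x.
Matching coefficients:
 x^0: a_0 = 1
 x^1: a_1 - 2 a_0 = 3  =>  a_1 = 2*1 + 3 = 5
 x^k (k >= 2): a_k = 2 a_{k-1} - 2 a_{k-2}.
Iterating: a_2 = 8, a_3 = 6, a_4 = -4, a_5 = -20, a_6 = -32, a_7 = -24, a_8 = 16, a_9 = 80, a_10 = 128, a_11 = 96, a_12 = -64.
So the coefficient of x^12 is -64.

-64


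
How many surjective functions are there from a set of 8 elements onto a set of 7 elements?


By inclusion-exclusion on which target elements are missed, the number of surjections from an n-set onto a k-set is
surj(n, k) = sum_{j=0}^{k} (-1)^j C(k, j) (k - j)^n.
Equivalently surj(n, k) = k! * S(n, k), where S(n, k) is the Stirling number of the second kind.
For n = 8, k = 7:
S(8, 7) = 28, so
surj = 7! * 28 = 5040 * 28 = 141120.

141120


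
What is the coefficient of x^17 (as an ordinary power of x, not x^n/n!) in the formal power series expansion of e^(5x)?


The exponential series is e^y = sum_{k>=0} y^k / k!. Substituting y = 5x gives
e^(5x) = sum_{k>=0} 5^k x^k / k!.
So the coefficient of x^n is a^n/n! with a = 5, n = 17:
5^17 / 17! = 762939453125/355687428096000 = 6103515625/2845499424768

6103515625/2845499424768


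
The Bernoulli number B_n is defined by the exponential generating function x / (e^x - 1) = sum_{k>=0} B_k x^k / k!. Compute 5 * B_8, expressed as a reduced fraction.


Bernoulli numbers can also be computed recursively via B_0 = 1 and sum_{j=0}^{m} C(m+1, j) B_j = 0 for m >= 1. Odd-index Bernoulli numbers vanish for k >= 3.
Computing B_8 = -1/30, so 5 * B_8 = 5 * -1/30 = -1/6.

-1/6


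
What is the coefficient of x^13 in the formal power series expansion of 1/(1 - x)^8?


The negative binomial / multiset identity is
1/(1 - x)^r = sum_{k>=0} C(k + r - 1, r - 1) x^k.
Here r = 8 and k = 13, so the coefficient is
C(13 + 7, 7) = C(20, 7)
= 77520

77520


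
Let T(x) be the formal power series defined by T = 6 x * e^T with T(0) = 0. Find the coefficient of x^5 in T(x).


Apply the Lagrange inversion formula: if T = 6 x * phi(T) with phi(t) = e^t, then
[x^n] T = 6^n * (1/n) [t^(n-1)] phi(t)^n = 6^n * (1/n) [t^(n-1)] e^(n t) = 6^n * (1/n) * n^(n-1) / (n-1)! = 6^n * n^(n-1) / n!.
When c = 1 this is the Cayley count of rooted labeled trees on n vertices, divided by n!.
For n = 5: 6^5 * 5^4 / 5! = 7776 * 625/120 = 40500.

40500


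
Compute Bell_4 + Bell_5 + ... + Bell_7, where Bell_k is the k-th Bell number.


Recall Bell_k counts set partitions of a k-set (with Bell_0 = 1 by convention).
Bell_4 through Bell_7: 15, 52, 203, 877
Sum = 15 + 52 + 203 + 877 = 1147.

1147


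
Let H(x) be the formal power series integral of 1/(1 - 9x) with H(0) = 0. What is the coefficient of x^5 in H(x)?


1/(1 - 9x) = sum_{k>=0} 9^k x^k. Integrating termwise with H(0) = 0:
H(x) = sum_{k>=0} 9^k x^(k+1) / (k+1) = sum_{m>=1} 9^(m-1) x^m / m.
For m = 5: 9^4/5 = 6561/5 = 6561/5.

6561/5


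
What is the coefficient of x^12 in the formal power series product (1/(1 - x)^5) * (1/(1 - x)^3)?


Combine the factors: (1/(1 - x)^5) * (1/(1 - x)^3) = 1/(1 - x)^8.
Then use 1/(1 - x)^r = sum_{k>=0} C(k + r - 1, r - 1) x^k with r = 8 and k = 12:
C(19, 7) = 50388.

50388


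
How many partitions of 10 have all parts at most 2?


Using the generating function (1-x)^(-1)(1-x^2)^(-1),
the coefficient of x^10 counts these restricted partitions.
Result = 6

6


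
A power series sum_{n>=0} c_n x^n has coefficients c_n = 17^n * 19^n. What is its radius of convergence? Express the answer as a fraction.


By the root test (Cauchy-Hadamard), the radius is R = 1 / limsup_n |c_n|^(1/n).
Here |c_n|^(1/n) = (17^n * 19^n)^(1/n) = 17 * 19 = 323 for all n.
So R = 1/323 = 1/323.

1/323


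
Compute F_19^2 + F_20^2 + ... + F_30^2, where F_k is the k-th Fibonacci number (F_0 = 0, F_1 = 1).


There is a standard identity sum_{k=0}^{N} F_k^2 = F_N * F_{N+1} (proved inductively from the telescoping relation F_k^2 = F_k F_{k+1} - F_{k-1} F_k). Then
sum_{k=19}^{30} F_k^2 = F_30 F_31 - F_18 F_19.
Computing: F_30 = 832040, F_31 = 1346269, F_18 = 2584, F_19 = 4181.
Sum = 832040 * 1346269 - 2584 * 4181 = 1120138855056.

1120138855056


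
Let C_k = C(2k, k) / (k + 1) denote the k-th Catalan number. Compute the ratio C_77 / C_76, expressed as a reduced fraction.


Using C_k = (2k)! / (k! (k+1)!), the ratio C_{k+1}/C_k simplifies to
C_{k+1}/C_k = [(2k+2)! / ((k+1)! (k+2)!)] * [k! (k+1)! / (2k)!]
 = (2k+2)(2k+1) / ((k+1)(k+2)) = 2(2k+1) / (k+2).
For k = 76: 2(2*76 + 1) / (76 + 2) = 306/78 = 51/13.

51/13


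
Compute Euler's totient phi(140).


phi(n) counts integers in [1, n] coprime to n. Using the multiplicative formula phi(n) = n * prod_{p | n} (1 - 1/p):
140 = 2^2 * 5 * 7, so
phi(140) = 140 * (1 - 1/2) * (1 - 1/5) * (1 - 1/7) = 48.

48


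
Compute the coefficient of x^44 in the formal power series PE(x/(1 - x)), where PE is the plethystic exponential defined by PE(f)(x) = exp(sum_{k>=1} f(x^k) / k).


For f(x) = x/(1 - x) we have
sum_{k>=1} f(x^k) / k = sum_{k>=1} (1/k) * x^k / (1 - x^k) = sum_{k, m >= 1} x^(k m) / k,
which after exponentiating simplifies to
PE(x/(1 - x)) = prod_{k>=1} 1 / (1 - x^k).
This is the generating function for the partition function p(n), so the coefficient of x^44 is p(44).
Computing p(44) by dynamic programming over parts 1, 2, ..., 44: p(44) = 75175.

75175


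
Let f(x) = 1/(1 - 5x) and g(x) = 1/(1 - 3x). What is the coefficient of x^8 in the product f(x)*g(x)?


The coefficient of x^n in f*g is the Cauchy product: sum_{k=0}^{n} a^k * b^(n-k).
With a=5, b=3, n=8:
sum_{k=0}^{8} 5^k * 3^(8-k)
= 966721

966721


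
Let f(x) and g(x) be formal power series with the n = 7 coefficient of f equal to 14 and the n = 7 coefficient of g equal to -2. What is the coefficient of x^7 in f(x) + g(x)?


Addition of formal power series is termwise.
The coefficient of x^7 in f + g = 14 + -2
= 12

12


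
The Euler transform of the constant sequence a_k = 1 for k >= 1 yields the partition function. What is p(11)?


The Euler transform converts the sequence a_k = 1 into the number of integer partitions.
Using the recurrence or dynamic programming:
p(11) = 56

56


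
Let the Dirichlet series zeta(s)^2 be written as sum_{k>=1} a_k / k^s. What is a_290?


The Dirichlet convolution of the constant function 1 with itself gives (1 * 1)(k) = sum_{d | k} 1 = d(k), the number of positive divisors of k.
Since zeta(s) = sum_{k>=1} 1/k^s, we have zeta(s)^2 = sum_{k>=1} d(k)/k^s, so a_k = d(k).
For k = 290: the divisors are 1, 2, 5, 10, 29, 58, 145, 290.
Count = 8.

8


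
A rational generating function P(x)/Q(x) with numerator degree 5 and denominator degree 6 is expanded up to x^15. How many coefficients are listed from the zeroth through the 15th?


Expanding up to x^15 gives the coefficients for x^0, x^1, ..., x^15.
That is 15 + 1 = 16 coefficients in total.

16


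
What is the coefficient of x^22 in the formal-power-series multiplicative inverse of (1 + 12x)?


The inverse is 1/(1 + 12x). Apply the geometric identity 1/(1 - y) = sum_{k>=0} y^k with y = -12x:
1/(1 + 12x) = sum_{k>=0} (-12)^k x^k.
So the coefficient of x^22 is (-12)^22 = 552061438912436417593344.

552061438912436417593344


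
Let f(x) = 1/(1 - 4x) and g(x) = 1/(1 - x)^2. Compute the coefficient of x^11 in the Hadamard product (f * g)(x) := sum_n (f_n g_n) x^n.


f has coefficients f_k = 4^k. For g = 1/(1 - x)^2 the coefficient is g_k = C(k + 1, 1) = k + 1. The Hadamard coefficient is (f * g)_k = 4^k * (k + 1).
For k = 11: 4^11 * 12 = 4194304 * 12 = 50331648.

50331648


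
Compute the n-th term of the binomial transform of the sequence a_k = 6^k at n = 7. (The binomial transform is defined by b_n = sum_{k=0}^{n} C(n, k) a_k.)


With a_k = 6^k, b_n = sum_{k=0}^{n} C(n, k) 6^k = (1 + 6)^n by the binomial theorem.
For n = 7: (1 + 6)^7 = 7^7 = 823543.

823543


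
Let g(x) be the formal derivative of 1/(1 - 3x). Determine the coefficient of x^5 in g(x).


Differentiate termwise: d/dx sum_{k>=0} 3^k x^k = sum_{k>=1} k 3^k x^(k-1) = sum_{j>=0} (j+1) 3^(j+1) x^j.
Equivalently, d/dx [1/(1 - 3x)] = 3/(1 - 3x)^2.
For j = 5: 6 * 3^6 = 6 * 729 = 4374.

4374


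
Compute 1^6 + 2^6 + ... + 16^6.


This power sum has a closed form given by Faulhaber's formula
sum_{k=1}^{m} k^p = (1 / (p + 1)) * sum_{j=0}^{p} C(p + 1, j) B_j m^(p + 1 - j),
but for small m direct computation is fastest:
1 + 64 + 729 + 4096 + 15625 + 46656 + 117649 + 262144 + 531441 + 1000000 + 1771561 + 2985984 + 4826809 + 7529536 + 11390625 + 16777216 = 47260136.

47260136


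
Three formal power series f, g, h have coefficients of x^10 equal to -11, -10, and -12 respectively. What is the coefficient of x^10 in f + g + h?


Series addition is componentwise:
-11 + -10 + -12
= -33

-33


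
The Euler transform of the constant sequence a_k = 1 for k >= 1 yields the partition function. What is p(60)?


The Euler transform converts the sequence a_k = 1 into the number of integer partitions.
Using the recurrence or dynamic programming:
p(60) = 966467

966467


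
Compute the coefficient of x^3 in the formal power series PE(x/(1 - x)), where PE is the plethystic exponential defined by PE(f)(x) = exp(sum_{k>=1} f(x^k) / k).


For f(x) = x/(1 - x) we have
sum_{k>=1} f(x^k) / k = sum_{k>=1} (1/k) * x^k / (1 - x^k) = sum_{k, m >= 1} x^(k m) / k,
which after exponentiating simplifies to
PE(x/(1 - x)) = prod_{k>=1} 1 / (1 - x^k).
This is the generating function for the partition function p(n), so the coefficient of x^3 is p(3).
Computing p(3) by dynamic programming over parts 1, 2, ..., 3: p(3) = 3.

3


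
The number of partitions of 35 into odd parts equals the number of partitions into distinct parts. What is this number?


Computing partitions of 35 into odd parts (1, 3, 5, ...):
Using the generating function prod_{k>=0} 1/(1-x^(2k+1)),
the count is 585

585


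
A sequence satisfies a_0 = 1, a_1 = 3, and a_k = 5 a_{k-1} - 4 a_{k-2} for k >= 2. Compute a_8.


The characteristic equation is t^2 - 5 t + 4 = 0, with roots r_1 = 4 and r_2 = 1 (so c_1 = r_1 + r_2, c_2 = -r_1 r_2 as required).
One can use the closed form a_n = A r_1^n + B r_2^n, but direct iteration is more reliable:
a_0 = 1, a_1 = 3, a_2 = 11, a_3 = 43, a_4 = 171, a_5 = 683, a_6 = 2731, a_7 = 10923, a_8 = 43691.
So a_8 = 43691.

43691


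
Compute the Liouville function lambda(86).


The Liouville function is lambda(k) = (-1)^Omega(k), where Omega(k) counts the prime factors of k with multiplicity.
Factoring: 86 = 2 * 43, so Omega(86) = 2.
lambda(86) = (-1)^2 = 1.

1


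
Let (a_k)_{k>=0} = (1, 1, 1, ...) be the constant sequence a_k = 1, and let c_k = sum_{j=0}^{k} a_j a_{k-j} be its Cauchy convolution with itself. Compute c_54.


Since a_j = 1 for all j >= 0, the convolution sum becomes
c_k = sum_{j=0}^{k} 1 * 1 = 1 * (k + 1).
Equivalently, the generating function of (a_k) is 1/(1 - x) and its square is 1/(1 - x)^2 = sum_{k>=0} 1(k + 1) x^k.
For k = 54: 1 * 55 = 55.

55


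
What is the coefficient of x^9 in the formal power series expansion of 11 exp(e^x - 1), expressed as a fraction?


exp(e^x - 1) is the exponential generating function for the Bell numbers Bell_k: exp(e^x - 1) = sum_{k>=0} Bell_k x^k / k!.
So the coefficient of x^9 in 11 exp(e^x - 1) is 11 Bell_9 / 9!.
Computing: Bell_9 = 21147 and 9! = 362880, giving
11 * 21147/362880 = 11077/17280.

11077/17280


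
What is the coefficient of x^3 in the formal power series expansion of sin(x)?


The Maclaurin series is sin(t) = sum_{k>=0} (-1)^k t^(2k+1) / (2k+1)!, so substituting t = x, only odd powers of x are nonzero, with coefficient of x^(2k+1) equal to (-1)^k / (2k+1)!.
Write 3 = 2*1 + 1, giving the coefficient (-1)^1 / 3! = -1/6 = -1/6.

-1/6


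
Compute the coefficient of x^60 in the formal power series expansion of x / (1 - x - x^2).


Let f(x) = sum_{k>=0} a_k x^k. Multiplying f(x) * (1 - x - x^2) = x and matching coefficients gives a_0 = 0, a_1 = 1, and a_k = a_{k-1} + a_{k-2} for k >= 2. These are the Fibonacci numbers F_k.
Iterating from F_0 = 0, F_1 = 1:
F_0=0, F_1=1, F_2=1, F_3=2, F_4=3, F_5=5, F_6=8, F_7=13, F_8=21, F_9=34, ...
F_60 = 1548008755920.

1548008755920


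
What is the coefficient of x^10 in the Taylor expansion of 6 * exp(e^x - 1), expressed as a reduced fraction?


exp(e^x - 1) = sum_{k>=0} Bell_k x^k / k!, where Bell_k is the k-th Bell number.
So the coefficient of x^10 is 6 * Bell_10 / 10!.
Computing: Bell_10 = 115975 and 10! = 3628800, giving
6 * 115975/3628800 = 4639/24192.

4639/24192


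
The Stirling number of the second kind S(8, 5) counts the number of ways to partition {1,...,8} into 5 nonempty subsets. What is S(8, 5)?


Using the explicit formula S(n,k) = (1/k!) sum_{j=0}^{k} (-1)^(k-j) C(k,j) j^n:
S(8, 5) = 1050
Equivalently, S(n,k) is n! times the coefficient of x^n in the EGF (e^x - 1)^k / k!.

1050


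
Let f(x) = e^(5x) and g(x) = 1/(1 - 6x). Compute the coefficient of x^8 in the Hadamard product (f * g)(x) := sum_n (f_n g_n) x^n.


Expanding: f_k = 5^k/k! (from e^(5x)) and g_k = 6^k (from 1/(1 - 6x)). So the Hadamard coefficient (f * g)_k = 5^k 6^k / k! = (30)^k / k!.
For k = 8: 30^8/8! = 656100000000/40320 = 113906250/7.

113906250/7


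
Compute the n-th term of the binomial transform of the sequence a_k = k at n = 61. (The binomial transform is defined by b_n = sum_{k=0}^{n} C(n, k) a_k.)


With a_k = k, b_n = sum_{k=0}^{n} C(n, k) k. Using k * C(n, k) = n * C(n-1, k-1) gives b_n = n * sum_{k>=1} C(n-1, k-1) = n * 2^(n-1).
For n = 61: 61 * 2^60 = 61 * 1152921504606846976 = 70328211781017665536.

70328211781017665536


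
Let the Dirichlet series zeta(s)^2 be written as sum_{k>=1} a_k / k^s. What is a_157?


The Dirichlet convolution of the constant function 1 with itself gives (1 * 1)(k) = sum_{d | k} 1 = d(k), the number of positive divisors of k.
Since zeta(s) = sum_{k>=1} 1/k^s, we have zeta(s)^2 = sum_{k>=1} d(k)/k^s, so a_k = d(k).
For k = 157: the divisors are 1, 157.
Count = 2.

2


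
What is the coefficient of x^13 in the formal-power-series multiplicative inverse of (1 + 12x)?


The inverse is 1/(1 + 12x). Apply the geometric identity 1/(1 - y) = sum_{k>=0} y^k with y = -12x:
1/(1 + 12x) = sum_{k>=0} (-12)^k x^k.
So the coefficient of x^13 is (-12)^13 = -106993205379072.

-106993205379072


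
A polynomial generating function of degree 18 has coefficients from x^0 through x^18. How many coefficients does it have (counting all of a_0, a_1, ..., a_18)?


A polynomial of degree 18 takes the form a_0 + a_1 x + ... + a_18 x^18.
The number of coefficients is 18 + 1 = 19.

19


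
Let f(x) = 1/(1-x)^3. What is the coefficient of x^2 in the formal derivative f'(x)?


Differentiate: d/dx [ 1/(1-x)^r ] = r / (1-x)^(r+1).
Here r = 3, so f'(x) = 3 / (1-x)^4.
The expansion of 1/(1-x)^(r+1) has coefficient of x^n equal to C(n+r, r).
So the coefficient of x^2 in f'(x) is
3 * C(5, 3) = 3 * 10 = 30

30


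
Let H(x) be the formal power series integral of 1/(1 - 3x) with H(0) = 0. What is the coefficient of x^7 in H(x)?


1/(1 - 3x) = sum_{k>=0} 3^k x^k. Integrating termwise with H(0) = 0:
H(x) = sum_{k>=0} 3^k x^(k+1) / (k+1) = sum_{m>=1} 3^(m-1) x^m / m.
For m = 7: 3^6/7 = 729/7 = 729/7.

729/7


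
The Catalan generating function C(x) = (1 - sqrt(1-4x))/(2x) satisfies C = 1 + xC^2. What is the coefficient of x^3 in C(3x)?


Substituting x -> 3x scales the n-th coefficient by 3^n, so [x^3] C(3x) = 3^3 * C_3.
C_3 = C(2*3, 3)/(4) = 20/4 = 5.
So 3^3 * 5 = 27 * 5 = 135.

135


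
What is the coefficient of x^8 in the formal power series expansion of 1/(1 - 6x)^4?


The general identity 1/(1 - c x)^r = sum_{k>=0} c^k C(k + r - 1, r - 1) x^k follows by substituting y = c x into 1/(1 - y)^r = sum_{k>=0} C(k + r - 1, r - 1) y^k.
For c = 6, r = 4, k = 8:
6^8 * C(11, 3) = 1679616 * 165 = 277136640.

277136640


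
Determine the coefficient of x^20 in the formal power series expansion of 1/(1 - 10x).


The geometric series identity gives 1/(1 - c x) = sum_{k>=0} c^k x^k, so the coefficient of x^k is c^k.
Here c = 10 and k = 20.
Computing: 10^20 = 100000000000000000000

100000000000000000000


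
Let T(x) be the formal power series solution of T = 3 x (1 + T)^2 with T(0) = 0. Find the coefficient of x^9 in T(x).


Apply the Lagrange inversion formula: if T = 3 x * phi(T) with phi(t) = (1 + t)^2, then [x^n] T = 3^n * (1/n) [t^(n-1)] phi(t)^n = 3^n * (1/n) [t^(n-1)] (1 + t)^(2n) = 3^n * (1/n) C(2n, n-1).
Using the identity C(2n, n-1) = C(2n, n) * n / (n+1), the unscaled factor equals C(2n, n) / (n+1) = C_n, the n-th Catalan number.
For n = 9: C_9 = C(18, 9) / 10 = 48620/10 = 4862.
With the 3^9 = 19683 factor, the coefficient is 19683 * 4862 = 95698746.

95698746


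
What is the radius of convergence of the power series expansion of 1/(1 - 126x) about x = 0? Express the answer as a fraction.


Expanding 1/(1 - 126x) = sum_{k>=0} 126^k x^k, the series converges when |126x| < 1, i.e., |x| < 1/126.
So the radius of convergence is 1/126 = 1/126.

1/126


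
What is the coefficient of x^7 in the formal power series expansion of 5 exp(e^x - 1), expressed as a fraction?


exp(e^x - 1) is the exponential generating function for the Bell numbers Bell_k: exp(e^x - 1) = sum_{k>=0} Bell_k x^k / k!.
So the coefficient of x^7 in 5 exp(e^x - 1) is 5 Bell_7 / 7!.
Computing: Bell_7 = 877 and 7! = 5040, giving
5 * 877/5040 = 877/1008.

877/1008


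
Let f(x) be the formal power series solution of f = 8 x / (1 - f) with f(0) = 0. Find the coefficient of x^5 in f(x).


Apply Lagrange inversion: f = 8 x * phi(f) with phi(t) = 1/(1 - t), so
[x^n] f = 8^n * (1/n) [t^(n-1)] phi(t)^n = 8^n * (1/n) [t^(n-1)] (1 - t)^(-n) = 8^n * (1/n) C(2n - 2, n - 1) = 8^n * C_{n-1}.
For n = 5: C_4 = C(8, 4) / 5 = 70/5 = 14.
With the 8^5 = 32768 factor, the coefficient is 32768 * 14 = 458752.

458752


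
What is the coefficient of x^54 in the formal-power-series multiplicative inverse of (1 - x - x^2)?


Let the inverse be f(x) = sum_{k>=0} a_k x^k. From f(x) * (1 - x - x^2) = 1 and matching coefficients:
 x^0: a_0 = 1.
 x^1: a_1 - a_0 = 0, so a_1 = 1.
 x^k (k >= 2): a_k - a_{k-1} - a_{k-2} = 0, i.e. a_k = a_{k-1} + a_{k-2}.
This is the Fibonacci-type recurrence shifted so that a_0 = a_1 = 1.
Iterating: a_0=1, a_1=1, a_2=2, a_3=3, a_4=5, a_5=8, a_6=13, a_7=21, a_8=34, a_9=55, ...
a_54 = 139583862445.

139583862445


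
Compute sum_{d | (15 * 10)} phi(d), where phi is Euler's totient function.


First, 15 * 10 = 150. One classical identity is sum_{d | n} phi(d) = n (each k in [1, n] has a unique gcd with n, and among the k's with gcd(k, n) = n/d there are phi(d) of them). So the sum equals 150. We also verify directly:
Divisors of 150: 1, 2, 3, 5, 6, 10, 15, 25, 30, 50, 75, 150.
phi values: 1, 1, 2, 4, 2, 4, 8, 20, 8, 20, 40, 40.
Sum = 150.

150


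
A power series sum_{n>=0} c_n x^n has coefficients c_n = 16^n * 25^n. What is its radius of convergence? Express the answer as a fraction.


By the root test (Cauchy-Hadamard), the radius is R = 1 / limsup_n |c_n|^(1/n).
Here |c_n|^(1/n) = (16^n * 25^n)^(1/n) = 16 * 25 = 400 for all n.
So R = 1/400 = 1/400.

1/400


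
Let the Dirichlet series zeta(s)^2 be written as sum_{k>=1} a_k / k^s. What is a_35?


The Dirichlet convolution of the constant function 1 with itself gives (1 * 1)(k) = sum_{d | k} 1 = d(k), the number of positive divisors of k.
Since zeta(s) = sum_{k>=1} 1/k^s, we have zeta(s)^2 = sum_{k>=1} d(k)/k^s, so a_k = d(k).
For k = 35: the divisors are 1, 5, 7, 35.
Count = 4.

4


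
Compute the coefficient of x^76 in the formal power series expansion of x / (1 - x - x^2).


Let f(x) = sum_{k>=0} a_k x^k. Multiplying f(x) * (1 - x - x^2) = x and matching coefficients gives a_0 = 0, a_1 = 1, and a_k = a_{k-1} + a_{k-2} for k >= 2. These are the Fibonacci numbers F_k.
Iterating from F_0 = 0, F_1 = 1:
F_0=0, F_1=1, F_2=1, F_3=2, F_4=3, F_5=5, F_6=8, F_7=13, F_8=21, F_9=34, ...
F_76 = 3416454622906707.

3416454622906707


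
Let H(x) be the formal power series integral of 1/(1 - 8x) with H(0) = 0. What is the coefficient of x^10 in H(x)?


1/(1 - 8x) = sum_{k>=0} 8^k x^k. Integrating termwise with H(0) = 0:
H(x) = sum_{k>=0} 8^k x^(k+1) / (k+1) = sum_{m>=1} 8^(m-1) x^m / m.
For m = 10: 8^9/10 = 134217728/10 = 67108864/5.

67108864/5


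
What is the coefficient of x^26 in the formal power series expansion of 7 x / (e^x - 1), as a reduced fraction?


The exponential generating function for Bernoulli numbers is
x / (e^x - 1) = sum_{k>=0} B_k x^k / k!.
So the coefficient of x^26 in 7 x / (e^x - 1) is 7 B_26 / 26!.
Computing: B_26 = 8553103/6, 26! = 403291461126605635584000000, giving
7 * 8553103/6 / 403291461126605635584000000 = 657931/26590645788567404544000000.

657931/26590645788567404544000000


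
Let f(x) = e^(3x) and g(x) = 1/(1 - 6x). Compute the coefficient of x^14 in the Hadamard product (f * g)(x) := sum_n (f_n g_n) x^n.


Expanding: f_k = 3^k/k! (from e^(3x)) and g_k = 6^k (from 1/(1 - 6x)). So the Hadamard coefficient (f * g)_k = 3^k 6^k / k! = (18)^k / k!.
For k = 14: 18^14/14! = 374813367582081024/87178291200 = 753145430616/175175.

753145430616/175175


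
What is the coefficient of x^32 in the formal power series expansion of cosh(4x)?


The Maclaurin series is cosh(t) = sum_{m>=0} t^(2m) / (2m)!, so substituting t = 4x, only even powers of x are nonzero, with coefficient of x^(2m) equal to 4^(2m) / (2m)!.
For x^32 the coefficient is 4^32/32! = 18446744073709551616/263130836933693530167218012160000000 = 8589934592/122529844256906551386796875.

8589934592/122529844256906551386796875


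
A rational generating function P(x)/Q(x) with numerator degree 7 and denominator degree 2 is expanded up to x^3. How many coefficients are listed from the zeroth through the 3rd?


Expanding up to x^3 gives the coefficients for x^0, x^1, ..., x^3.
That is 3 + 1 = 4 coefficients in total.

4


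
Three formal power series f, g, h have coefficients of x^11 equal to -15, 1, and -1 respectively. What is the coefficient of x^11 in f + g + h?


Series addition is componentwise:
-15 + 1 + -1
= -15

-15


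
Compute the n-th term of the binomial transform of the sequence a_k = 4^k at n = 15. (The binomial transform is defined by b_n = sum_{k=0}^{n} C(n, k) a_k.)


With a_k = 4^k, b_n = sum_{k=0}^{n} C(n, k) 4^k = (1 + 4)^n by the binomial theorem.
For n = 15: (1 + 4)^15 = 5^15 = 30517578125.

30517578125


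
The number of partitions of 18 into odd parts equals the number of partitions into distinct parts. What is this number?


Computing partitions of 18 into odd parts (1, 3, 5, ...):
Using the generating function prod_{k>=0} 1/(1-x^(2k+1)),
the count is 46

46


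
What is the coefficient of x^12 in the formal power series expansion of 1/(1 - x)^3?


The expansion 1/(1 - x)^r = sum_{k>=0} C(k + r - 1, r - 1) x^k follows from the multiset / negative-binomial theorem (or from repeated differentiation of the geometric series).
For r = 3 and k = 12:
C(14, 2) = 87178291200 / (2 * 479001600) = 91.

91


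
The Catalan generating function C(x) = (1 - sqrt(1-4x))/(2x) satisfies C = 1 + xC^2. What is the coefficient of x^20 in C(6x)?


Substituting x -> 6x scales the n-th coefficient by 6^n, so [x^20] C(6x) = 6^20 * C_20.
C_20 = C(2*20, 20)/(21) = 137846528820/21 = 6564120420.
So 6^20 * 6564120420 = 3656158440062976 * 6564120420 = 23999464275172726847569920.

23999464275172726847569920


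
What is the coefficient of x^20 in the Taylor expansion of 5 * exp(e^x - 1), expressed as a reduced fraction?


exp(e^x - 1) = sum_{k>=0} Bell_k x^k / k!, where Bell_k is the k-th Bell number.
So the coefficient of x^20 is 5 * Bell_20 / 20!.
Computing: Bell_20 = 51724158235372 and 20! = 2432902008176640000, giving
5 * 51724158235372/2432902008176640000 = 263898766507/2482553069568000.

263898766507/2482553069568000


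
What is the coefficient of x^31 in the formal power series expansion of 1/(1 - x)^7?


The negative binomial / multiset identity is
1/(1 - x)^r = sum_{k>=0} C(k + r - 1, r - 1) x^k.
Here r = 7 and k = 31, so the coefficient is
C(31 + 6, 6) = C(37, 6)
= 2324784

2324784


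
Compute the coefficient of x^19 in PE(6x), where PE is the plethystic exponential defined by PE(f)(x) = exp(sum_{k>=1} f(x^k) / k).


With f(x) = 6x, the exponent is sum_{k>=1} 6 x^k / k = 6 * (-ln(1 - x)). Exponentiating:
PE(6x) = exp(-6 ln(1 - x)) = 1/(1 - x)^6.
By the negative binomial expansion, [x^n] 1/(1 - x)^6 = C(n + 5, 5).
For n = 19: C(24, 5) = 42504.

42504


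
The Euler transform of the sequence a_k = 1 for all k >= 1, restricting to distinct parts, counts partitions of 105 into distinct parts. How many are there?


Partitions of 105 into distinct parts can be computed via generating function.
Product (1+x)(1+x^2)(1+x^3)...
The coefficient of x^105 = 671418

671418


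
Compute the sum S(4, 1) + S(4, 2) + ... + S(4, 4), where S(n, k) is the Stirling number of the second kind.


By definition, S(n, k) counts partitions of an n-set into exactly k nonempty blocks.
Computing row n = 4 for k = 1..4:
S(4, k): 1, 7, 6, 1
Sum = 15. (This equals Bell_4 since the sum runs over all k.)

15


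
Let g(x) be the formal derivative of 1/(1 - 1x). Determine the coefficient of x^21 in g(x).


Differentiate termwise: d/dx sum_{k>=0} 1^k x^k = sum_{k>=1} k 1^k x^(k-1) = sum_{j>=0} (j+1) 1^(j+1) x^j.
Equivalently, d/dx [1/(1 - 1x)] = 1/(1 - 1x)^2.
For j = 21: 22 * 1^22 = 22 * 1 = 22.

22


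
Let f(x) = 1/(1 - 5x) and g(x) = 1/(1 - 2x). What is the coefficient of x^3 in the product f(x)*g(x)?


The coefficient of x^n in f*g is the Cauchy product: sum_{k=0}^{n} a^k * b^(n-k).
With a=5, b=2, n=3:
sum_{k=0}^{3} 5^k * 2^(3-k)
= 203

203


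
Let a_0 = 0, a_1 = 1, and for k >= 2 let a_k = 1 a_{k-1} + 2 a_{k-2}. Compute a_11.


Iterating the recurrence forward:
a_0 = 0
a_1 = 1
a_2 = 1*1 + 2*0 = 1
a_3 = 1*1 + 2*1 = 3
a_4 = 1*3 + 2*1 = 5
a_5 = 1*5 + 2*3 = 11
a_6 = 1*11 + 2*5 = 21
a_7 = 1*21 + 2*11 = 43
a_8 = 1*43 + 2*21 = 85
a_9 = 1*85 + 2*43 = 171
a_10 = 1*171 + 2*85 = 341
a_11 = 1*341 + 2*171 = 683
So a_11 = 683.

683


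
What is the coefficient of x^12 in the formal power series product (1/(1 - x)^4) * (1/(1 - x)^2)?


Combine the factors: (1/(1 - x)^4) * (1/(1 - x)^2) = 1/(1 - x)^6.
Then use 1/(1 - x)^r = sum_{k>=0} C(k + r - 1, r - 1) x^k with r = 6 and k = 12:
C(17, 5) = 6188.

6188


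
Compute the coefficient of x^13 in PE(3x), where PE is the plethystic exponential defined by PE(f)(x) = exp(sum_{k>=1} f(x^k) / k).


With f(x) = 3x, the exponent is sum_{k>=1} 3 x^k / k = 3 * (-ln(1 - x)). Exponentiating:
PE(3x) = exp(-3 ln(1 - x)) = 1/(1 - x)^3.
By the negative binomial expansion, [x^n] 1/(1 - x)^3 = C(n + 2, 2).
For n = 13: C(15, 2) = 105.

105


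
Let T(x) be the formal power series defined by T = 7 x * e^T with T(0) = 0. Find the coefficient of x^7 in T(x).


Apply the Lagrange inversion formula: if T = 7 x * phi(T) with phi(t) = e^t, then
[x^n] T = 7^n * (1/n) [t^(n-1)] phi(t)^n = 7^n * (1/n) [t^(n-1)] e^(n t) = 7^n * (1/n) * n^(n-1) / (n-1)! = 7^n * n^(n-1) / n!.
When c = 1 this is the Cayley count of rooted labeled trees on n vertices, divided by n!.
For n = 7: 7^7 * 7^6 / 7! = 823543 * 117649/5040 = 13841287201/720.

13841287201/720


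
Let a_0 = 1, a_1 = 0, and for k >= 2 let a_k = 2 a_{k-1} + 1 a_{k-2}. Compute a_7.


Iterating the recurrence forward:
a_0 = 1
a_1 = 0
a_2 = 2*0 + 1*1 = 1
a_3 = 2*1 + 1*0 = 2
a_4 = 2*2 + 1*1 = 5
a_5 = 2*5 + 1*2 = 12
a_6 = 2*12 + 1*5 = 29
a_7 = 2*29 + 1*12 = 70
So a_7 = 70.

70


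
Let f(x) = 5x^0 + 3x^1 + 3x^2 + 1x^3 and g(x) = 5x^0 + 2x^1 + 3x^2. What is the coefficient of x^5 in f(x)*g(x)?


Cauchy product at x^5:
1*3
= 3

3


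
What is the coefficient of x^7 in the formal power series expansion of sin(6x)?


The Maclaurin series is sin(t) = sum_{k>=0} (-1)^k t^(2k+1) / (2k+1)!, so substituting t = 6x, only odd powers of x are nonzero, with coefficient of x^(2k+1) equal to (-1)^k 6^(2k+1) / (2k+1)!.
Write 7 = 2*3 + 1, giving the coefficient (-1)^3 * 6^7 / 7! = -279936/5040 = -1944/35.

-1944/35


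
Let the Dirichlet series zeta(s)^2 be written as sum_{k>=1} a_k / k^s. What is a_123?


The Dirichlet convolution of the constant function 1 with itself gives (1 * 1)(k) = sum_{d | k} 1 = d(k), the number of positive divisors of k.
Since zeta(s) = sum_{k>=1} 1/k^s, we have zeta(s)^2 = sum_{k>=1} d(k)/k^s, so a_k = d(k).
For k = 123: the divisors are 1, 3, 41, 123.
Count = 4.

4


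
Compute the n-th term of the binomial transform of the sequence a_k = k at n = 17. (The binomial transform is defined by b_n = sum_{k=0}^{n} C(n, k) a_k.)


With a_k = k, b_n = sum_{k=0}^{n} C(n, k) k. Using k * C(n, k) = n * C(n-1, k-1) gives b_n = n * sum_{k>=1} C(n-1, k-1) = n * 2^(n-1).
For n = 17: 17 * 2^16 = 17 * 65536 = 1114112.

1114112


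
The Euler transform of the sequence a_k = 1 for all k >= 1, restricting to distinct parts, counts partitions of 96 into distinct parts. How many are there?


Partitions of 96 into distinct parts can be computed via generating function.
Product (1+x)(1+x^2)(1+x^3)...
The coefficient of x^96 = 317788

317788


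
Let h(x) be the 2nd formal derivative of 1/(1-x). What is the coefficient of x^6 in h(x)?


Differentiating 2 times: d^2/dx^2 [1/(1-x)] = 2!/(1-x)^3.
The expansion 1/(1-x)^3 = sum_{k>=0} C(k+2, 2) x^k, so the coefficient of x^n in 2!/(1-x)^3 is 2! * C(n+2, 2).
For n = 6: 2 * C(8, 2) = 2 * 28 = 56

56


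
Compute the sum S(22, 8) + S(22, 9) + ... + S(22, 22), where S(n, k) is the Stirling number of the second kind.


By definition, S(n, k) counts partitions of an n-set into exactly k nonempty blocks.
Computing row n = 22 for k = 8..22:
S(22, k): 1142399079991620, 1241963303533920, 835143799377954, 366282500870286, 108823356051137, 22496861868481, 3295165281331, 345615943200, 26046574004, 1404142047, 53374629, 1389850, 23485, 231, 1
Sum = 3720777188422176.

3720777188422176


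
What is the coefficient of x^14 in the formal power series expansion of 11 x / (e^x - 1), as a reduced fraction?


The exponential generating function for Bernoulli numbers is
x / (e^x - 1) = sum_{k>=0} B_k x^k / k!.
So the coefficient of x^14 in 11 x / (e^x - 1) is 11 B_14 / 14!.
Computing: B_14 = 7/6, 14! = 87178291200, giving
11 * 7/6 / 87178291200 = 1/6793113600.

1/6793113600


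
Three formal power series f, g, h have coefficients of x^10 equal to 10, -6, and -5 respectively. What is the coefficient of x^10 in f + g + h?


Series addition is componentwise:
10 + -6 + -5
= -1

-1


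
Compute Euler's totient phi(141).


phi(n) counts integers in [1, n] coprime to n. Using the multiplicative formula phi(n) = n * prod_{p | n} (1 - 1/p):
141 = 3 * 47, so
phi(141) = 141 * (1 - 1/3) * (1 - 1/47) = 92.

92


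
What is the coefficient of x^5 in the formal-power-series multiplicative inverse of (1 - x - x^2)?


Let the inverse be f(x) = sum_{k>=0} a_k x^k. From f(x) * (1 - x - x^2) = 1 and matching coefficients:
 x^0: a_0 = 1.
 x^1: a_1 - a_0 = 0, so a_1 = 1.
 x^k (k >= 2): a_k - a_{k-1} - a_{k-2} = 0, i.e. a_k = a_{k-1} + a_{k-2}.
This is the Fibonacci-type recurrence shifted so that a_0 = a_1 = 1.
Iterating: a_0=1, a_1=1, a_2=2, a_3=3, a_4=5, a_5=8
a_5 = 8.

8


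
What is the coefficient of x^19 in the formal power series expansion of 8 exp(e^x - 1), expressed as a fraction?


exp(e^x - 1) is the exponential generating function for the Bell numbers Bell_k: exp(e^x - 1) = sum_{k>=0} Bell_k x^k / k!.
So the coefficient of x^19 in 8 exp(e^x - 1) is 8 Bell_19 / 19!.
Computing: Bell_19 = 5832742205057 and 19! = 121645100408832000, giving
8 * 5832742205057/121645100408832000 = 5832742205057/15205637551104000.

5832742205057/15205637551104000


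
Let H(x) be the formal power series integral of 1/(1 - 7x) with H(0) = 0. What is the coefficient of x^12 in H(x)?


1/(1 - 7x) = sum_{k>=0} 7^k x^k. Integrating termwise with H(0) = 0:
H(x) = sum_{k>=0} 7^k x^(k+1) / (k+1) = sum_{m>=1} 7^(m-1) x^m / m.
For m = 12: 7^11/12 = 1977326743/12 = 1977326743/12.

1977326743/12


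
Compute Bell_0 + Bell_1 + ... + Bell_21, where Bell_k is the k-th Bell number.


Recall Bell_k counts set partitions of a k-set (with Bell_0 = 1 by convention).
Bell_0 through Bell_21: 1, 1, 2, 5, 15, 52, 203, 877, 4140, 21147, 115975, 678570, 4213597, 27644437, 190899322, 1382958545, 10480142147, 82864869804, 682076806159, 5832742205057, 51724158235372, 474869816156751
Sum = 1 + 1 + 2 + 5 + 15 + 52 + 203 + 877 + 4140 + 21147 + 115975 + 678570 + 4213597 + 27644437 + 190899322 + 1382958545 + 10480142147 + 82864869804 + 682076806159 + 5832742205057 + 51724158235372 + 474869816156751 = 533203744952179.

533203744952179


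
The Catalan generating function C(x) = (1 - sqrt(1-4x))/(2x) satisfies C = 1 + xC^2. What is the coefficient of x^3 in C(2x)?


Substituting x -> 2x scales the n-th coefficient by 2^n, so [x^3] C(2x) = 2^3 * C_3.
C_3 = C(2*3, 3)/(4) = 20/4 = 5.
So 2^3 * 5 = 8 * 5 = 40.

40
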